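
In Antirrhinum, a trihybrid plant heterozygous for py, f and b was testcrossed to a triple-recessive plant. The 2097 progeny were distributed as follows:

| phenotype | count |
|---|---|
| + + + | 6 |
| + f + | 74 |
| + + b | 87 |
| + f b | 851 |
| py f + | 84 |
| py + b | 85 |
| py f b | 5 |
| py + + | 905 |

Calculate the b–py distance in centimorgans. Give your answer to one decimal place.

8.1 centimorgans

The two most frequent reciprocal classes, + f b and py + +, are the parental types, so the F1 was + f b / py + +.
The two rarest classes, py f b and + + +, are the double crossovers. Comparing them with the parentals, only the py allele has switched, so py is the middle locus and the order is b – py – f.
Crossovers in the b–py interval produce the single-crossover classes + f + and py + b (74 + 85 = 159) plus the double crossovers (11).
RF(b–py) = (159 + 11) / 2097 = 170/2097 = 0.0811 → 8.1 centimorgans.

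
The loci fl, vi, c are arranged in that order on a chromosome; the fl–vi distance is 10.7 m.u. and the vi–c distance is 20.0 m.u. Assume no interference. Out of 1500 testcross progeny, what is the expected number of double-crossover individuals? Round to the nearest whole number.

Map distances give recombination frequencies of 0.107 and 0.200 for the two intervals.
With no interference, expected double-crossover frequency = 0.107 × 0.200 = 0.02140.
Expected number = 0.02140 × 1500 = 32.10 ≈ 32.

32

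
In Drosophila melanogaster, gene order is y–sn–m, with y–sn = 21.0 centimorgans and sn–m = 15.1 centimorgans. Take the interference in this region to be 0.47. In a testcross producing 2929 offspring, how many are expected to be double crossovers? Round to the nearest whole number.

Map distances give recombination frequencies of 0.210 and 0.151 for the two intervals.
With interference 0.47 (so coincidence = 0.53), expected double-crossover frequency = 0.210 × 0.151 × 0.53 = 0.01681.
Expected number = 0.01681 × 2929 = 49.23 ≈ 49.

49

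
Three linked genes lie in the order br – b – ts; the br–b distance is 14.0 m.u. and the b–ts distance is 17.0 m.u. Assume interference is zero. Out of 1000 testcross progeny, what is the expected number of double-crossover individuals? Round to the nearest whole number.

24

Map distances give recombination frequencies of 0.140 and 0.170 for the two intervals.
With no interference, expected double-crossover frequency = 0.140 × 0.170 = 0.02380.
Expected number = 0.02380 × 1000 = 23.80 ≈ 24.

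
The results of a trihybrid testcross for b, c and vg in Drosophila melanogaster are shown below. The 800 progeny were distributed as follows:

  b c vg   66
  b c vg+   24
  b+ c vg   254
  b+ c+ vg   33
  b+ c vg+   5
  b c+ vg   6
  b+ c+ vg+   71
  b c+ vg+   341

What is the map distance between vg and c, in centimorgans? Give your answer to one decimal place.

The two most frequent reciprocal classes, b+ c vg and b c+ vg+, are the parental types, so the F1 was b+ c vg / b c+ vg+.
The two rarest classes, b+ c vg+ and b c+ vg, are the double crossovers. Comparing them with the parentals, only the vg allele has switched, so vg is the middle locus and the order is b – vg – c.
Crossovers in the vg–c interval produce the single-crossover classes b+ c+ vg and b c vg+ (33 + 24 = 57) plus the double crossovers (11).
RF(vg–c) = (57 + 11) / 800 = 68/800 = 0.0850 → 8.5 centimorgans.

8.5 centimorgans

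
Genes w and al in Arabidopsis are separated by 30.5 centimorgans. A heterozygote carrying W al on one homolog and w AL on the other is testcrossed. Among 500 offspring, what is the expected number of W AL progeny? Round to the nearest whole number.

A map distance of 30.5 centimorgans corresponds to a recombination frequency of 0.305.
The F1 is W al / w AL, so W AL is a recombinant gamete class with expected frequency r/2 = 0.305/2 = 0.1525.
Expected number = 0.1525 × 500 = 76.25 ≈ 76.

76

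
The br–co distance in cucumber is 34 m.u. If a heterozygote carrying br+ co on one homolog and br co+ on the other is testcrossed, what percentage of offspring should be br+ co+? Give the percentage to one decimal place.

17.0%

A map distance of 34 m.u. corresponds to a recombination frequency of 0.340.
The F1 is br+ co / br co+, so br+ co+ is a recombinant gamete class with expected frequency r/2 = 0.340/2 = 0.1700.
That is 0.1700 = 17.0% of the progeny.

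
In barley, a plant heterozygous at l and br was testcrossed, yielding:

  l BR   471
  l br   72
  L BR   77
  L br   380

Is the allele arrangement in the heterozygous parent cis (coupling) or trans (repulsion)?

The two most frequent classes are L br (380) and l BR (471); these are the parental (non-recombinant) types.
So the F1 carried L br on one chromosome and l BR on the other — the recessive alleles are on opposite chromosomes (trans / repulsion).

trans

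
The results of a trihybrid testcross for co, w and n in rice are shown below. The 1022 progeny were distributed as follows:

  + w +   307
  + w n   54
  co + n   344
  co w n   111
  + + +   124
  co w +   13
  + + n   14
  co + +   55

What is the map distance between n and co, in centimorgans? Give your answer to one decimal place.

The two most frequent reciprocal classes, co + n and + w +, are the parental types, so the F1 was co + n / + w +.
The two rarest classes, + + n and co w +, are the double crossovers. Comparing them with the parentals, only the co allele has switched, so co is the middle locus and the order is n – co – w.
Crossovers in the n–co interval produce the single-crossover classes co + + and + w n (55 + 54 = 109) plus the double crossovers (27).
RF(n–co) = (109 + 27) / 1022 = 136/1022 = 0.1331 → 13.3 centimorgans.

13.3 centimorgans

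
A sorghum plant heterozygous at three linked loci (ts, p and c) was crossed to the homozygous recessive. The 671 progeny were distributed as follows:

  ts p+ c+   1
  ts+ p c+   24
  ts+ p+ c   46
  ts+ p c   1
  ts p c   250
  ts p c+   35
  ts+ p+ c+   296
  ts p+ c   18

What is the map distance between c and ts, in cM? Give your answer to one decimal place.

12.4 cM

The two most frequent reciprocal classes, ts p c and ts+ p+ c+, are the parental types, so the F1 was ts p c / ts+ p+ c+.
The two rarest classes, ts+ p c and ts p+ c+, are the double crossovers. Comparing them with the parentals, only the ts allele has switched, so ts is the middle locus and the order is c – ts – p.
Crossovers in the c–ts interval produce the single-crossover classes ts p c+ and ts+ p+ c (35 + 46 = 81) plus the double crossovers (2).
RF(c–ts) = (81 + 2) / 671 = 83/671 = 0.1237 → 12.4 cM.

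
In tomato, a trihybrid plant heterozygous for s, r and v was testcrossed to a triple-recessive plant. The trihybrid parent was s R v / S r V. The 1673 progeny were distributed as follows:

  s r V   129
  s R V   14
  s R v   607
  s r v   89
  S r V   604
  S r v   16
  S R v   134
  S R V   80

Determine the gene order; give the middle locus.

v

The two rarest classes, s R V and S r v, are the double crossovers. Comparing them with the parentals, only the v allele has switched, so v is the middle locus and the order is r – v – s.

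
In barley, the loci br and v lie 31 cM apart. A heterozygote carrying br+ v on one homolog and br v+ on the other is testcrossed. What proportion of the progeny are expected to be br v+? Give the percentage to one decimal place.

A map distance of 31 cM corresponds to a recombination frequency of 0.310.
The F1 is br+ v / br v+, so br v+ is a parental gamete class with expected frequency (1 − r)/2 = 0.690/2 = 0.3450.
That is 0.3450 = 34.5% of the progeny.

34.5%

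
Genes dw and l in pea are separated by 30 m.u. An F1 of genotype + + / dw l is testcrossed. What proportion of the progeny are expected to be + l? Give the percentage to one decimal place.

15.0%

A map distance of 30 m.u. corresponds to a recombination frequency of 0.300.
The F1 is + + / dw l, so + l is a recombinant gamete class with expected frequency r/2 = 0.300/2 = 0.1500.
That is 0.1500 = 15.0% of the progeny.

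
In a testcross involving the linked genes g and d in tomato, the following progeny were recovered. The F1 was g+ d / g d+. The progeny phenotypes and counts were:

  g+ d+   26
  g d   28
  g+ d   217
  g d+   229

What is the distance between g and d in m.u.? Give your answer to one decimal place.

10.8 m.u.

The recombinant classes are g+ d+ and g d: 26 + 28 = 54.
Recombination frequency = 54/500 = 0.1080 ≈ 10.8%, i.e. 10.8 m.u.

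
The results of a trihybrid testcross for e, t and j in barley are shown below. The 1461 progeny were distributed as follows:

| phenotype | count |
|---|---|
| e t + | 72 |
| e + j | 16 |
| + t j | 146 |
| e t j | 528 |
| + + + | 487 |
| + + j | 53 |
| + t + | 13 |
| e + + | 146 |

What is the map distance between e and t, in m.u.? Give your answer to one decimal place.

22.0 m.u.

The two most frequent reciprocal classes, + + + and e t j, are the parental types, so the F1 was + + + / e t j.
The two rarest classes, + t + and e + j, are the double crossovers. Comparing them with the parentals, only the t allele has switched, so t is the middle locus and the order is e – t – j.
Crossovers in the e–t interval produce the single-crossover classes e + + and + t j (146 + 146 = 292) plus the double crossovers (29).
RF(e–t) = (292 + 29) / 1461 = 321/1461 = 0.2197 → 22.0 m.u.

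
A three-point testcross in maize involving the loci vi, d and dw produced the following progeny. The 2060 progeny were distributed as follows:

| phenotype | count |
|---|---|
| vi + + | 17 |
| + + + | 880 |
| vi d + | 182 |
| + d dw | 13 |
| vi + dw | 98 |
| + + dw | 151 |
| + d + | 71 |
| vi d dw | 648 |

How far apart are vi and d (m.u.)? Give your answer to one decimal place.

The two most frequent reciprocal classes, + + + and vi d dw, are the parental types, so the F1 was + + + / vi d dw.
The two rarest classes, vi + + and + d dw, are the double crossovers. Comparing them with the parentals, only the vi allele has switched, so vi is the middle locus and the order is d – vi – dw.
Crossovers in the d–vi interval produce the single-crossover classes + d + and vi + dw (71 + 98 = 169) plus the double crossovers (30).
RF(d–vi) = (169 + 30) / 2060 = 199/2060 = 0.0966 → 9.7 m.u.

9.7 m.u.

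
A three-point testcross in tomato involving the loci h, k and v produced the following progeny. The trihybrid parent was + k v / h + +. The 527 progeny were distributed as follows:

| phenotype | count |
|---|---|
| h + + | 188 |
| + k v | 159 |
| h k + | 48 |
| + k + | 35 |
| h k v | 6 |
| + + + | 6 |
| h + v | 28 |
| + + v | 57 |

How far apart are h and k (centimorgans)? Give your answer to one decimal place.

The two rarest classes, h k v and + + +, are the double crossovers. Comparing them with the parentals, only the h allele has switched, so h is the middle locus and the order is v – h – k.
Crossovers in the h–k interval produce the single-crossover classes + + v and h k + (57 + 48 = 105) plus the double crossovers (12).
RF(h–k) = (105 + 12) / 527 = 117/527 = 0.2220 → 22.2 centimorgans.

22.2 centimorgans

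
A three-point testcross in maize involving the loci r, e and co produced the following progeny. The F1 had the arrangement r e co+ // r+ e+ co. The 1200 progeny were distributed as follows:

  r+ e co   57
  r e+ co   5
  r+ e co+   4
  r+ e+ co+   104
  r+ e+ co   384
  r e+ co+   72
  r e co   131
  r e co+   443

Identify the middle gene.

The two rarest classes, r+ e co+ and r e+ co, are the double crossovers. Comparing them with the parentals, only the r allele has switched, so r is the middle locus and the order is e – r – co.

r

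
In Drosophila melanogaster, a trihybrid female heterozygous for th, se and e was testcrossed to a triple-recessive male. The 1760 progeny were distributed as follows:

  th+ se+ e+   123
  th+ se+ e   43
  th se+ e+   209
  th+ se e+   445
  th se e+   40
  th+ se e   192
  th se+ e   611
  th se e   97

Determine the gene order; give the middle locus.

The two most frequent reciprocal classes, th se+ e and th+ se e+, are the parental types, so the F1 was th se+ e / th+ se e+.
The two rarest classes, th+ se+ e and th se e+, are the double crossovers. Comparing them with the parentals, only the th allele has switched, so th is the middle locus and the order is e – th – se.

th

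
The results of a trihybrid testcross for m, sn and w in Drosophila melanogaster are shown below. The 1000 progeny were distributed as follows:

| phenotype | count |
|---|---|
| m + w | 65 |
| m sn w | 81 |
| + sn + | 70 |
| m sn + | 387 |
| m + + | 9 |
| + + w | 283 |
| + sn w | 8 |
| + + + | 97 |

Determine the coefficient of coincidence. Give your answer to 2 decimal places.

0.57

The two most frequent reciprocal classes, m sn + and + + w, are the parental types, so the F1 was m sn + / + + w.
The two rarest classes, m + + and + sn w, are the double crossovers. Comparing them with the parentals, only the sn allele has switched, so sn is the middle locus and the order is w – sn – m.
w–sn: (178 + 17)/1000 = 0.1950; sn–m: (135 + 17)/1000 = 0.1520.
Expected DCO frequency = 0.1950 × 0.1520 ≈ 0.02964; observed = 17/1000 ≈ 0.01700.
Coefficient of coincidence = 0.01700/0.02964 ≈ 0.57.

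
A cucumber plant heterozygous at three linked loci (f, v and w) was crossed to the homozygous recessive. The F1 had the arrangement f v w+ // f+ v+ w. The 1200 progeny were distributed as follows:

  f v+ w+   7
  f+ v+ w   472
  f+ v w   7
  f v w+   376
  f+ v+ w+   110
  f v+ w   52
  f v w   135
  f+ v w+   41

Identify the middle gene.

v

The two rarest classes, f v+ w+ and f+ v w, are the double crossovers. Comparing them with the parentals, only the v allele has switched, so v is the middle locus and the order is f – v – w.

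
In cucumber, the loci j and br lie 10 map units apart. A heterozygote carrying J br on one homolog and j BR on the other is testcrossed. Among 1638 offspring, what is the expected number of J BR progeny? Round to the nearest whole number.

A map distance of 10 map units corresponds to a recombination frequency of 0.100.
The F1 is J br / j BR, so J BR is a recombinant gamete class with expected frequency r/2 = 0.100/2 = 0.0500.
Expected number = 0.0500 × 1638 = 81.90 ≈ 82.

82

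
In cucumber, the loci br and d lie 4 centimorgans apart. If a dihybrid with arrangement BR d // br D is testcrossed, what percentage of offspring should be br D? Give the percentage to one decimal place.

48.0%

A map distance of 4 centimorgans corresponds to a recombination frequency of 0.040.
The F1 is BR d / br D, so br D is a parental gamete class with expected frequency (1 − r)/2 = 0.960/2 = 0.4800.
That is 0.4800 = 48.0% of the progeny.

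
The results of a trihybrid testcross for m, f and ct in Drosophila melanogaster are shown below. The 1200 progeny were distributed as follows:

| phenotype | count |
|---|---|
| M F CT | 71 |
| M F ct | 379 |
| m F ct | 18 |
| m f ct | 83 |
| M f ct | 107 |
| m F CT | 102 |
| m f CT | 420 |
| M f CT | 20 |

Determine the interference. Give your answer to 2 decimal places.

0.04

The two most frequent reciprocal classes, M F ct and m f CT, are the parental types, so the F1 was M F ct / m f CT.
The two rarest classes, m F ct and M f CT, are the double crossovers. Comparing them with the parentals, only the m allele has switched, so m is the middle locus and the order is ct – m – f.
ct–m: (154 + 38)/1200 = 0.1600; m–f: (209 + 38)/1200 = 0.2058.
Expected DCO frequency = 0.1600 × 0.2058 ≈ 0.03293; observed = 38/1200 ≈ 0.03167.
Coefficient of coincidence = 0.03167/0.03293 ≈ 0.96; interference = 1 − 0.96 = 0.04.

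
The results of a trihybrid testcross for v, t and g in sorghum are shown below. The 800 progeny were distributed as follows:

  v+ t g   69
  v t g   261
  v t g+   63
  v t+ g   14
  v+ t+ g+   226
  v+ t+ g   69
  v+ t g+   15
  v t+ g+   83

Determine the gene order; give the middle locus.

The two most frequent reciprocal classes, v t g and v+ t+ g+, are the parental types, so the F1 was v t g / v+ t+ g+.
The two rarest classes, v t+ g and v+ t g+, are the double crossovers. Comparing them with the parentals, only the t allele has switched, so t is the middle locus and the order is g – t – v.

t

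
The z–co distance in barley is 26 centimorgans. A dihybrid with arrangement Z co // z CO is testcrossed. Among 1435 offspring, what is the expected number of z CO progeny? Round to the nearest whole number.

531

A map distance of 26 centimorgans corresponds to a recombination frequency of 0.260.
The F1 is Z co / z CO, so z CO is a parental gamete class with expected frequency (1 − r)/2 = 0.740/2 = 0.3700.
Expected number = 0.3700 × 1435 = 530.95 ≈ 531.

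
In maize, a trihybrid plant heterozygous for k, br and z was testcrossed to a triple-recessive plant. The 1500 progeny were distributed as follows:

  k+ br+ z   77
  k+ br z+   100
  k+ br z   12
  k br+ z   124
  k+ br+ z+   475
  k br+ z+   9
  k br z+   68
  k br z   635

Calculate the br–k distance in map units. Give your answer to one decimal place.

The two most frequent reciprocal classes, k+ br+ z+ and k br z, are the parental types, so the F1 was k+ br+ z+ / k br z.
The two rarest classes, k br+ z+ and k+ br z, are the double crossovers. Comparing them with the parentals, only the k allele has switched, so k is the middle locus and the order is z – k – br.
Crossovers in the k–br interval produce the single-crossover classes k+ br z+ and k br+ z (100 + 124 = 224) plus the double crossovers (21).
RF(k–br) = (224 + 21) / 1500 = 245/1500 = 0.1633 → 16.3 map units.

16.3 map units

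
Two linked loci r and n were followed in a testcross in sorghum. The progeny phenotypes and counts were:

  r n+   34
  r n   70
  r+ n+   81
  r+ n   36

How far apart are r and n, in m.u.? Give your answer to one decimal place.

The two most frequent classes, r+ n+ (81) and r n (70), are the parental types, so the F1 was r+ n+ / r n.
The recombinant classes are r+ n and r n+: 36 + 34 = 70.
Recombination frequency = 70/221 = 0.3167 ≈ 31.7%, i.e. 31.7 m.u.

31.7 m.u.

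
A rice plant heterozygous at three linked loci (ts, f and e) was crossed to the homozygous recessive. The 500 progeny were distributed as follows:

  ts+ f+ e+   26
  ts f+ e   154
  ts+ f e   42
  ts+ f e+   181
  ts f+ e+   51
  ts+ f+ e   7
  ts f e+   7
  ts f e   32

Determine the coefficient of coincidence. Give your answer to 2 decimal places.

0.91

The two most frequent reciprocal classes, ts f+ e and ts+ f e+, are the parental types, so the F1 was ts f+ e / ts+ f e+.
The two rarest classes, ts+ f+ e and ts f e+, are the double crossovers. Comparing them with the parentals, only the ts allele has switched, so ts is the middle locus and the order is e – ts – f.
e–ts: (93 + 14)/500 = 0.2140; ts–f: (58 + 14)/500 = 0.1440.
Expected DCO frequency = 0.2140 × 0.1440 ≈ 0.03082; observed = 14/500 ≈ 0.02800.
Coefficient of coincidence = 0.02800/0.03082 ≈ 0.91.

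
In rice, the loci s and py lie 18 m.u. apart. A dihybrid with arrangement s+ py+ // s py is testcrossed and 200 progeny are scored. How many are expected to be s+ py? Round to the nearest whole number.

A map distance of 18 m.u. corresponds to a recombination frequency of 0.180.
The F1 is s+ py+ / s py, so s+ py is a recombinant gamete class with expected frequency r/2 = 0.180/2 = 0.0900.
Expected number = 0.0900 × 200 = 18.00 ≈ 18.

18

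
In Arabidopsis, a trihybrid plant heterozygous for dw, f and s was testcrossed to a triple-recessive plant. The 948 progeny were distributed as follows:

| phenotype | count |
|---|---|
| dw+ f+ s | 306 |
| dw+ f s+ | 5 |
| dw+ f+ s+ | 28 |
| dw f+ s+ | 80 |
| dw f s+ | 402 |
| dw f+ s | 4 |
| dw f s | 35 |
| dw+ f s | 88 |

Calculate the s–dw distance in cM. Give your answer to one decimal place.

The two most frequent reciprocal classes, dw+ f+ s and dw f s+, are the parental types, so the F1 was dw+ f+ s / dw f s+.
The two rarest classes, dw f+ s and dw+ f s+, are the double crossovers. Comparing them with the parentals, only the dw allele has switched, so dw is the middle locus and the order is s – dw – f.
Crossovers in the s–dw interval produce the single-crossover classes dw+ f+ s+ and dw f s (28 + 35 = 63) plus the double crossovers (9).
RF(s–dw) = (63 + 9) / 948 = 72/948 = 0.0759 → 7.6 cM.

7.6 cM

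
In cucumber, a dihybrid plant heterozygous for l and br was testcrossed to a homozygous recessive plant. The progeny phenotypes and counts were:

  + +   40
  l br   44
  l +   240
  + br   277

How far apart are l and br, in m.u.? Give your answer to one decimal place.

The two most frequent classes, + br (277) and l + (240), are the parental types, so the F1 was + br / l +.
The recombinant classes are + + and l br: 40 + 44 = 84.
Recombination frequency = 84/601 = 0.1398 ≈ 14.0%, i.e. 14.0 m.u.

14.0 m.u.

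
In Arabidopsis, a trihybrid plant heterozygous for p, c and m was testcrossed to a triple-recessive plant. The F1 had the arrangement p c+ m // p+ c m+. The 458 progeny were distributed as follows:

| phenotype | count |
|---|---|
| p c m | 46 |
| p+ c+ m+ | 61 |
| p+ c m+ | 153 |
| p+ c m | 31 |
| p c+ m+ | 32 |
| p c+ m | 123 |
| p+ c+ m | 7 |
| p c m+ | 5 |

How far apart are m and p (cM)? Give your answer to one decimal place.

16.4 cM

The two rarest classes, p+ c+ m and p c m+, are the double crossovers. Comparing them with the parentals, only the p allele has switched, so p is the middle locus and the order is m – p – c.
Crossovers in the m–p interval produce the single-crossover classes p c+ m+ and p+ c m (32 + 31 = 63) plus the double crossovers (12).
RF(m–p) = (63 + 12) / 458 = 75/458 = 0.1638 → 16.4 cM.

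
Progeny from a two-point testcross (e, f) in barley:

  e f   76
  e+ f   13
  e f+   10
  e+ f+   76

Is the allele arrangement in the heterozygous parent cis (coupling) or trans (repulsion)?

cis

The two most frequent classes are e+ f+ (76) and e f (76); these are the parental (non-recombinant) types.
So the F1 carried e+ f+ on one chromosome and e f on the other — the recessive alleles are on the same chromosome (cis / coupling).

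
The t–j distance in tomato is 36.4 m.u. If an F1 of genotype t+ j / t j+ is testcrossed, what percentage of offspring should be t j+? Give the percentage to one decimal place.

31.8%

A map distance of 36.4 m.u. corresponds to a recombination frequency of 0.364.
The F1 is t+ j / t j+, so t j+ is a parental gamete class with expected frequency (1 − r)/2 = 0.636/2 = 0.3180.
That is 0.3180 = 31.8% of the progeny.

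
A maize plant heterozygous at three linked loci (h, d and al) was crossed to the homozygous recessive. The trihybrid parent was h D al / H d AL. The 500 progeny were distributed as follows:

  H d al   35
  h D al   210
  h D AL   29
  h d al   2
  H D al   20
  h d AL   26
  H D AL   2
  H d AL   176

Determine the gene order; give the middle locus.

The two rarest classes, h d al and H D AL, are the double crossovers. Comparing them with the parentals, only the d allele has switched, so d is the middle locus and the order is al – d – h.

d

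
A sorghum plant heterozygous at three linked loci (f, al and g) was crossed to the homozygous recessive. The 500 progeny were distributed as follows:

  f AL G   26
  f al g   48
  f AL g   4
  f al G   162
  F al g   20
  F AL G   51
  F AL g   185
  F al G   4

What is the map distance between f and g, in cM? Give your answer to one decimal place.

21.4 cM

The two most frequent reciprocal classes, F AL g and f al G, are the parental types, so the F1 was F AL g / f al G.
The two rarest classes, f AL g and F al G, are the double crossovers. Comparing them with the parentals, only the f allele has switched, so f is the middle locus and the order is al – f – g.
Crossovers in the f–g interval produce the single-crossover classes F AL G and f al g (51 + 48 = 99) plus the double crossovers (8).
RF(f–g) = (99 + 8) / 500 = 107/500 = 0.2140 → 21.4 cM.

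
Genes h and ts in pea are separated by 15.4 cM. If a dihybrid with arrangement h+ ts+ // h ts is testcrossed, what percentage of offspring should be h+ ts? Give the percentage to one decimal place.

7.7%

A map distance of 15.4 cM corresponds to a recombination frequency of 0.154.
The F1 is h+ ts+ / h ts, so h+ ts is a recombinant gamete class with expected frequency r/2 = 0.154/2 = 0.0770.
That is 0.0770 = 7.7% of the progeny.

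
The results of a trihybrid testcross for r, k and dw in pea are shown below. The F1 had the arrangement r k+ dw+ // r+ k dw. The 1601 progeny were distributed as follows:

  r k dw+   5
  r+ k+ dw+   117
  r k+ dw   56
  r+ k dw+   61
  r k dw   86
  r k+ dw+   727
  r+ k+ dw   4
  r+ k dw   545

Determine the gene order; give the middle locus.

The two rarest classes, r k dw+ and r+ k+ dw, are the double crossovers. Comparing them with the parentals, only the k allele has switched, so k is the middle locus and the order is dw – k – r.

k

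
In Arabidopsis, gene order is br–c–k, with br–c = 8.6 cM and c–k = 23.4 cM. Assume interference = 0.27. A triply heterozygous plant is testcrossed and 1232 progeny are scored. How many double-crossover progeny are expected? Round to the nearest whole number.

18

Map distances give recombination frequencies of 0.086 and 0.234 for the two intervals.
With interference 0.27 (so coincidence = 0.73), expected double-crossover frequency = 0.086 × 0.234 × 0.73 = 0.01469.
Expected number = 0.01469 × 1232 = 18.10 ≈ 18.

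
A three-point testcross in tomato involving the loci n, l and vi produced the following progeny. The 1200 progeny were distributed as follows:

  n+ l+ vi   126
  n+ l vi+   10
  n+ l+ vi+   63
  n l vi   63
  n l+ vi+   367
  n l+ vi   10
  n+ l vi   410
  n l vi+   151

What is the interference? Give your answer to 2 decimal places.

The two most frequent reciprocal classes, n+ l vi and n l+ vi+, are the parental types, so the F1 was n+ l vi / n l+ vi+.
The two rarest classes, n+ l vi+ and n l+ vi, are the double crossovers. Comparing them with the parentals, only the vi allele has switched, so vi is the middle locus and the order is l – vi – n.
l–vi: (277 + 20)/1200 = 0.2475; vi–n: (126 + 20)/1200 = 0.1217.
Expected DCO frequency = 0.2475 × 0.1217 ≈ 0.03012; observed = 20/1200 ≈ 0.01667.
Coefficient of coincidence = 0.01667/0.03012 ≈ 0.55; interference = 1 − 0.55 = 0.45.

0.45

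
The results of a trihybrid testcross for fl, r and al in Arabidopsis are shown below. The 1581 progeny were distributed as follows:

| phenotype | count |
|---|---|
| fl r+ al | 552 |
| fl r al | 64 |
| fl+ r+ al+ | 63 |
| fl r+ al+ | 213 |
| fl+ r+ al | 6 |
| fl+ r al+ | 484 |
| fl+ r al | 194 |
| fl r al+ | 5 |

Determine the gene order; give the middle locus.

fl

The two most frequent reciprocal classes, fl r+ al and fl+ r al+, are the parental types, so the F1 was fl r+ al / fl+ r al+.
The two rarest classes, fl+ r+ al and fl r al+, are the double crossovers. Comparing them with the parentals, only the fl allele has switched, so fl is the middle locus and the order is r – fl – al.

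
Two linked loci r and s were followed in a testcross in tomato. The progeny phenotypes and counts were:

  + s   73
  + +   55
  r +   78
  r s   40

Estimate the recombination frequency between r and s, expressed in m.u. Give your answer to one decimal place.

The two most frequent classes, + s (73) and r + (78), are the parental types, so the F1 was + s / r +.
The recombinant classes are + + and r s: 55 + 40 = 95.
Recombination frequency = 95/246 = 0.3862 ≈ 38.6%, i.e. 38.6 m.u.

38.6 m.u.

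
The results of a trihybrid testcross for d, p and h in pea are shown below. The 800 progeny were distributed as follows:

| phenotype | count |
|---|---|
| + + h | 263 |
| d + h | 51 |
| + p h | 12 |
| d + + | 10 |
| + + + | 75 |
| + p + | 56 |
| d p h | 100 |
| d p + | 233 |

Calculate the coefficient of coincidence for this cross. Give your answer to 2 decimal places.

The two most frequent reciprocal classes, d p + and + + h, are the parental types, so the F1 was d p + / + + h.
The two rarest classes, d + + and + p h, are the double crossovers. Comparing them with the parentals, only the p allele has switched, so p is the middle locus and the order is h – p – d.
h–p: (175 + 22)/800 = 0.2462; p–d: (107 + 22)/800 = 0.1613.
Expected DCO frequency = 0.2462 × 0.1613 ≈ 0.03971; observed = 22/800 ≈ 0.02750.
Coefficient of coincidence = 0.02750/0.03971 ≈ 0.69.

0.69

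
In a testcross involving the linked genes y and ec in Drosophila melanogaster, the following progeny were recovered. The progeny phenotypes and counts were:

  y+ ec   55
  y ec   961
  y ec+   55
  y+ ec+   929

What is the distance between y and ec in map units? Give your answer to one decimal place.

The two most frequent classes, y+ ec+ (929) and y ec (961), are the parental types, so the F1 was y+ ec+ / y ec.
The recombinant classes are y+ ec and y ec+: 55 + 55 = 110.
Recombination frequency = 110/2000 = 0.0550 ≈ 5.5%, i.e. 5.5 map units.

5.5 map units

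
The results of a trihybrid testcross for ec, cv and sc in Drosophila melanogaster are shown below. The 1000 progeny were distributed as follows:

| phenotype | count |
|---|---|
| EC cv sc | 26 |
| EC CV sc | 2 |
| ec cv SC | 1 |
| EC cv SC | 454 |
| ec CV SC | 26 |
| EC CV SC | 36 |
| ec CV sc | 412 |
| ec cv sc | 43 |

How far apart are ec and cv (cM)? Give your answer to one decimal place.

8.2 cM

The two most frequent reciprocal classes, EC cv SC and ec CV sc, are the parental types, so the F1 was EC cv SC / ec CV sc.
The two rarest classes, ec cv SC and EC CV sc, are the double crossovers. Comparing them with the parentals, only the ec allele has switched, so ec is the middle locus and the order is cv – ec – sc.
Crossovers in the cv–ec interval produce the single-crossover classes EC CV SC and ec cv sc (36 + 43 = 79) plus the double crossovers (3).
RF(cv–ec) = (79 + 3) / 1000 = 82/1000 = 0.0820 → 8.2 cM.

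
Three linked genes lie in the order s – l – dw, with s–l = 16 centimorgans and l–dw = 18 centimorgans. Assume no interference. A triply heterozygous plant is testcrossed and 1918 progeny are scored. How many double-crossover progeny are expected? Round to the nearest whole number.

55

Map distances give recombination frequencies of 0.160 and 0.180 for the two intervals.
With no interference, expected double-crossover frequency = 0.160 × 0.180 = 0.02880.
Expected number = 0.02880 × 1918 = 55.24 ≈ 55.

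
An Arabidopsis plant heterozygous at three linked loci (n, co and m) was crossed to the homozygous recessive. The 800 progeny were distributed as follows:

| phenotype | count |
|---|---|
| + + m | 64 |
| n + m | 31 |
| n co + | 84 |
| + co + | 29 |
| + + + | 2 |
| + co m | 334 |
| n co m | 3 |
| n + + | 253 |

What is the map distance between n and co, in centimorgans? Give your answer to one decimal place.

19.1 centimorgans

The two most frequent reciprocal classes, + co m and n + +, are the parental types, so the F1 was + co m / n + +.
The two rarest classes, n co m and + + +, are the double crossovers. Comparing them with the parentals, only the n allele has switched, so n is the middle locus and the order is co – n – m.
Crossovers in the co–n interval produce the single-crossover classes + + m and n co + (64 + 84 = 148) plus the double crossovers (5).
RF(co–n) = (148 + 5) / 800 = 153/800 = 0.1913 → 19.1 centimorgans.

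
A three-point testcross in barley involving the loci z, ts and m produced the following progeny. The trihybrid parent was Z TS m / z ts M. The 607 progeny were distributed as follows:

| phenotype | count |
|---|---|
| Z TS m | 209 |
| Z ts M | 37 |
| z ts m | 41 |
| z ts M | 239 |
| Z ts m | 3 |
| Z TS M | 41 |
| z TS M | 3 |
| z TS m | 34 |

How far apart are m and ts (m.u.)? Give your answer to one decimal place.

14.5 m.u.

The two rarest classes, Z ts m and z TS M, are the double crossovers. Comparing them with the parentals, only the ts allele has switched, so ts is the middle locus and the order is z – ts – m.
Crossovers in the ts–m interval produce the single-crossover classes Z TS M and z ts m (41 + 41 = 82) plus the double crossovers (6).
RF(ts–m) = (82 + 6) / 607 = 88/607 = 0.1450 → 14.5 m.u.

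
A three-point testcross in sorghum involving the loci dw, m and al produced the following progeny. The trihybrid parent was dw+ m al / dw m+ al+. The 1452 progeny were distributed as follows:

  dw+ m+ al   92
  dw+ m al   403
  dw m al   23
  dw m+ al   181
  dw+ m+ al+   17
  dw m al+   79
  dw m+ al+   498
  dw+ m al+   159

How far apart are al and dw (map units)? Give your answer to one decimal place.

26.2 map units

The two rarest classes, dw m al and dw+ m+ al+, are the double crossovers. Comparing them with the parentals, only the dw allele has switched, so dw is the middle locus and the order is m – dw – al.
Crossovers in the dw–al interval produce the single-crossover classes dw+ m al+ and dw m+ al (159 + 181 = 340) plus the double crossovers (40).
RF(dw–al) = (340 + 40) / 1452 = 380/1452 = 0.2617 → 26.2 map units.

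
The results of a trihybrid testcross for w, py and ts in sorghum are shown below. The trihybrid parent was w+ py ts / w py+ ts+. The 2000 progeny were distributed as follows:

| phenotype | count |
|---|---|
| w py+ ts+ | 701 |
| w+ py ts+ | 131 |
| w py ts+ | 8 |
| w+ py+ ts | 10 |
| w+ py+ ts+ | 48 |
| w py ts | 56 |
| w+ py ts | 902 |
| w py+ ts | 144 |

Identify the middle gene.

The two rarest classes, w+ py+ ts and w py ts+, are the double crossovers. Comparing them with the parentals, only the py allele has switched, so py is the middle locus and the order is w – py – ts.

py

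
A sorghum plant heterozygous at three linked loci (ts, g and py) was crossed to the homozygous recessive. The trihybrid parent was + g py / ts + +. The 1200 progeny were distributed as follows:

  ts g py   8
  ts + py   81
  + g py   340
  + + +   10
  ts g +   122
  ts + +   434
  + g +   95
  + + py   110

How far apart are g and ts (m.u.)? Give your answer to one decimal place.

The two rarest classes, ts g py and + + +, are the double crossovers. Comparing them with the parentals, only the ts allele has switched, so ts is the middle locus and the order is py – ts – g.
Crossovers in the ts–g interval produce the single-crossover classes + + py and ts g + (110 + 122 = 232) plus the double crossovers (18).
RF(ts–g) = (232 + 18) / 1200 = 250/1200 = 0.2083 → 20.8 m.u.

20.8 m.u.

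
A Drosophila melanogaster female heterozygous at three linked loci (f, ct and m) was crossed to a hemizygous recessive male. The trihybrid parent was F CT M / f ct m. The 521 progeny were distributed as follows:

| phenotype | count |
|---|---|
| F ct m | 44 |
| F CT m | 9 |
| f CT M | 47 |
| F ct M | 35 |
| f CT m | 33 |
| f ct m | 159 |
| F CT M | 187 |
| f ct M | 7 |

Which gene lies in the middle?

m

The two rarest classes, F CT m and f ct M, are the double crossovers. Comparing them with the parentals, only the m allele has switched, so m is the middle locus and the order is ct – m – f.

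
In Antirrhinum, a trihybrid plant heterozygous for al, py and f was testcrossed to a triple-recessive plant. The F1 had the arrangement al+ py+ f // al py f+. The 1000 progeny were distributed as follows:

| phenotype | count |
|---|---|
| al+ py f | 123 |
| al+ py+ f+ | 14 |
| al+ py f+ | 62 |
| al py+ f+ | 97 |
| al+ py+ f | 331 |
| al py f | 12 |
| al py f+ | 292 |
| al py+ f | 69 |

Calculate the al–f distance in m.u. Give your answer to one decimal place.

The two rarest classes, al+ py+ f+ and al py f, are the double crossovers. Comparing them with the parentals, only the f allele has switched, so f is the middle locus and the order is py – f – al.
Crossovers in the f–al interval produce the single-crossover classes al py+ f and al+ py f+ (69 + 62 = 131) plus the double crossovers (26).
RF(f–al) = (131 + 26) / 1000 = 157/1000 = 0.1570 → 15.7 m.u.

15.7 m.u.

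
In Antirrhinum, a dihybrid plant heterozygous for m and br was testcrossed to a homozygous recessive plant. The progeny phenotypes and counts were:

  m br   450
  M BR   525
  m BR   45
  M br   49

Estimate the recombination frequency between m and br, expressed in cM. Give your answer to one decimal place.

The two most frequent classes, M BR (525) and m br (450), are the parental types, so the F1 was M BR / m br.
The recombinant classes are M br and m BR: 49 + 45 = 94.
Recombination frequency = 94/1069 = 0.0879 ≈ 8.8%, i.e. 8.8 cM.

8.8 cM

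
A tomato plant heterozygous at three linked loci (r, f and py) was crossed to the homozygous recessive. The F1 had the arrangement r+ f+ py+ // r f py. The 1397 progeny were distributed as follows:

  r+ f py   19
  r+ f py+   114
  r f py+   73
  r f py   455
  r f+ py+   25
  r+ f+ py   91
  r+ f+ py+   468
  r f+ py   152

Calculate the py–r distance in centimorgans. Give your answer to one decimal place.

14.9 centimorgans

The two rarest classes, r f+ py+ and r+ f py, are the double crossovers. Comparing them with the parentals, only the r allele has switched, so r is the middle locus and the order is f – r – py.
Crossovers in the r–py interval produce the single-crossover classes r+ f+ py and r f py+ (91 + 73 = 164) plus the double crossovers (44).
RF(r–py) = (164 + 44) / 1397 = 208/1397 = 0.1489 → 14.9 centimorgans.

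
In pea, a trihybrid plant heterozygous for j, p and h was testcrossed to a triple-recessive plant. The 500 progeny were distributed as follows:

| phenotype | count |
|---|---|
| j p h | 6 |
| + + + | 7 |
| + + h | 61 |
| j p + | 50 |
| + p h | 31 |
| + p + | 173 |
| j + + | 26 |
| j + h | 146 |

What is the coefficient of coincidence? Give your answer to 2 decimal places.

The two most frequent reciprocal classes, j + h and + p +, are the parental types, so the F1 was j + h / + p +.
The two rarest classes, j p h and + + +, are the double crossovers. Comparing them with the parentals, only the p allele has switched, so p is the middle locus and the order is j – p – h.
j–p: (111 + 13)/500 = 0.2480; p–h: (57 + 13)/500 = 0.1400.
Expected DCO frequency = 0.2480 × 0.1400 ≈ 0.03472; observed = 13/500 ≈ 0.02600.
Coefficient of coincidence = 0.02600/0.03472 ≈ 0.75.

0.75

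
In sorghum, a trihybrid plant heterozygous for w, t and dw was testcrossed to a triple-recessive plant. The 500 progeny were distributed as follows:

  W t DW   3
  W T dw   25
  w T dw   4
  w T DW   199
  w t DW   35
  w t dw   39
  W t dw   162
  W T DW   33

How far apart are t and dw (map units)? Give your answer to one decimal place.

13.4 map units

The two most frequent reciprocal classes, W t dw and w T DW, are the parental types, so the F1 was W t dw / w T DW.
The two rarest classes, W t DW and w T dw, are the double crossovers. Comparing them with the parentals, only the dw allele has switched, so dw is the middle locus and the order is w – dw – t.
Crossovers in the dw–t interval produce the single-crossover classes W T dw and w t DW (25 + 35 = 60) plus the double crossovers (7).
RF(dw–t) = (60 + 7) / 500 = 67/500 = 0.1340 → 13.4 map units.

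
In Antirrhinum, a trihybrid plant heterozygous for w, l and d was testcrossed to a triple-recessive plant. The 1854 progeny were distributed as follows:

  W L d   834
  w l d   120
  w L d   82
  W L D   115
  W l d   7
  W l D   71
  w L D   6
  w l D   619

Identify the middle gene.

The two most frequent reciprocal classes, W L d and w l D, are the parental types, so the F1 was W L d / w l D.
The two rarest classes, W l d and w L D, are the double crossovers. Comparing them with the parentals, only the l allele has switched, so l is the middle locus and the order is d – l – w.

l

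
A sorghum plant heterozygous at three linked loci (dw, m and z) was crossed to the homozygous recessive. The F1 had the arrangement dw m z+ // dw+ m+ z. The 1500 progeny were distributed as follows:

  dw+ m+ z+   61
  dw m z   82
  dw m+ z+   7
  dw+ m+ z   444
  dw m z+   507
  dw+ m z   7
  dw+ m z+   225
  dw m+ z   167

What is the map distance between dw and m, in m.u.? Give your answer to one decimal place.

The two rarest classes, dw m+ z+ and dw+ m z, are the double crossovers. Comparing them with the parentals, only the m allele has switched, so m is the middle locus and the order is dw – m – z.
Crossovers in the dw–m interval produce the single-crossover classes dw+ m z+ and dw m+ z (225 + 167 = 392) plus the double crossovers (14).
RF(dw–m) = (392 + 14) / 1500 = 406/1500 = 0.2707 → 27.1 m.u.

27.1 m.u.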